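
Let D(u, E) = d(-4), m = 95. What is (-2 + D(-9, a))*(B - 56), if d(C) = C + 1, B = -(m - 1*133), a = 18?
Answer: 90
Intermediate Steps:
B = 38 (B = -(95 - 1*133) = -(95 - 133) = -1*(-38) = 38)
d(C) = 1 + C
D(u, E) = -3 (D(u, E) = 1 - 4 = -3)
(-2 + D(-9, a))*(B - 56) = (-2 - 3)*(38 - 56) = -5*(-18) = 90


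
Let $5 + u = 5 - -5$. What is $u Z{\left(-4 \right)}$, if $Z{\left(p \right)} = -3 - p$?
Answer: $5$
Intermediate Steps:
$u = 5$ ($u = -5 + \left(5 - -5\right) = -5 + \left(5 + 5\right) = -5 + 10 = 5$)
$u Z{\left(-4 \right)} = 5 \left(-3 - -4\right) = 5 \left(-3 + 4\right) = 5 \cdot 1 = 5$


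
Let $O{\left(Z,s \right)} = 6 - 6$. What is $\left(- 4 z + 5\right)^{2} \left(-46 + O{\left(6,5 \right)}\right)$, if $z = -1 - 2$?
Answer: $-13294$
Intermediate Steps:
$z = -3$
$O{\left(Z,s \right)} = 0$ ($O{\left(Z,s \right)} = 6 - 6 = 0$)
$\left(- 4 z + 5\right)^{2} \left(-46 + O{\left(6,5 \right)}\right) = \left(\left(-4\right) \left(-3\right) + 5\right)^{2} \left(-46 + 0\right) = \left(12 + 5\right)^{2} \left(-46\right) = 17^{2} \left(-46\right) = 289 \left(-46\right) = -13294$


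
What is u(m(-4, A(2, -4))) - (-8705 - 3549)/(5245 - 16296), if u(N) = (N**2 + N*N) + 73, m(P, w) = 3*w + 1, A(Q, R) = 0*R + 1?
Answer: 1148101/11051 ≈ 103.89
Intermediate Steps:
A(Q, R) = 1 (A(Q, R) = 0 + 1 = 1)
m(P, w) = 1 + 3*w
u(N) = 73 + 2*N**2 (u(N) = (N**2 + N**2) + 73 = 2*N**2 + 73 = 73 + 2*N**2)
u(m(-4, A(2, -4))) - (-8705 - 3549)/(5245 - 16296) = (73 + 2*(1 + 3*1)**2) - (-8705 - 3549)/(5245 - 16296) = (73 + 2*(1 + 3)**2) - (-12254)/(-11051) = (73 + 2*4**2) - (-12254)*(-1)/11051 = (73 + 2*16) - 1*12254/11051 = (73 + 32) - 12254/11051 = 105 - 12254/11051 = 1148101/11051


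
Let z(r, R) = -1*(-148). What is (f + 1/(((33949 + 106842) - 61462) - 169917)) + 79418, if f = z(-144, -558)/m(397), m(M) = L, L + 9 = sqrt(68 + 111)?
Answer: 352581902975/4438812 + 74*sqrt(179)/49 ≈ 79452.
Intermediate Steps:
L = -9 + sqrt(179) (L = -9 + sqrt(68 + 111) = -9 + sqrt(179) ≈ 4.3791)
m(M) = -9 + sqrt(179)
z(r, R) = 148
f = 148/(-9 + sqrt(179)) ≈ 33.797
(f + 1/(((33949 + 106842) - 61462) - 169917)) + 79418 = ((666/49 + 74*sqrt(179)/49) + 1/(((33949 + 106842) - 61462) - 169917)) + 79418 = ((666/49 + 74*sqrt(179)/49) + 1/((140791 - 61462) - 169917)) + 79418 = ((666/49 + 74*sqrt(179)/49) + 1/(79329 - 169917)) + 79418 = ((666/49 + 74*sqrt(179)/49) + 1/(-90588)) + 79418 = ((666/49 + 74*sqrt(179)/49) - 1/90588) + 79418 = (60331559/4438812 + 74*sqrt(179)/49) + 79418 = 352581902975/4438812 + 74*sqrt(179)/49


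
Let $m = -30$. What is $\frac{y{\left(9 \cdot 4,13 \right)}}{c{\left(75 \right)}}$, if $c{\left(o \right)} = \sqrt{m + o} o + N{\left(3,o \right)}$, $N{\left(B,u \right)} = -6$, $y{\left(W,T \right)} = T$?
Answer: $\frac{26}{84363} + \frac{325 \sqrt{5}}{28121} \approx 0.026151$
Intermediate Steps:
$c{\left(o \right)} = -6 + o \sqrt{-30 + o}$ ($c{\left(o \right)} = \sqrt{-30 + o} o - 6 = o \sqrt{-30 + o} - 6 = -6 + o \sqrt{-30 + o}$)
$\frac{y{\left(9 \cdot 4,13 \right)}}{c{\left(75 \right)}} = \frac{13}{-6 + 75 \sqrt{-30 + 75}} = \frac{13}{-6 + 75 \sqrt{45}} = \frac{13}{-6 + 75 \cdot 3 \sqrt{5}} = \frac{13}{-6 + 225 \sqrt{5}}$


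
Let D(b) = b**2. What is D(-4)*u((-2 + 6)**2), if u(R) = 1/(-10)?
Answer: -8/5 ≈ -1.6000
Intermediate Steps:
u(R) = -1/10
D(-4)*u((-2 + 6)**2) = (-4)**2*(-1/10) = 16*(-1/10) = -8/5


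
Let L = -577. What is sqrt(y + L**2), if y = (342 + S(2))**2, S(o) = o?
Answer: sqrt(451265) ≈ 671.76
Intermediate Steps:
y = 118336 (y = (342 + 2)**2 = 344**2 = 118336)
sqrt(y + L**2) = sqrt(118336 + (-577)**2) = sqrt(118336 + 332929) = sqrt(451265)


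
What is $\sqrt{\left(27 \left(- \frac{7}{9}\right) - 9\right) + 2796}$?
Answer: $\sqrt{2766} \approx 52.593$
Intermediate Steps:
$\sqrt{\left(27 \left(- \frac{7}{9}\right) - 9\right) + 2796} = \sqrt{\left(-21 - 9\right) + 2796} = \sqrt{-30 + 2796} = \sqrt{2766}$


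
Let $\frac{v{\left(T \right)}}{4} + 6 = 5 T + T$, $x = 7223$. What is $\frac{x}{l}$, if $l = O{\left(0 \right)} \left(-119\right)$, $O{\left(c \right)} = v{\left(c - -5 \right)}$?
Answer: $- \frac{7223}{11424} \approx -0.63227$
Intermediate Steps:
$v{\left(T \right)} = -24 + 24 T$ ($v{\left(T \right)} = -24 + 4 \left(5 T + T\right) = -24 + 4 \cdot 6 T = -24 + 24 T$)
$O{\left(c \right)} = 96 + 24 c$ ($O{\left(c \right)} = -24 + 24 \left(c - -5\right) = -24 + 24 \left(c + 5\right) = -24 + 24 \left(5 + c\right) = -24 + \left(120 + 24 c\right) = 96 + 24 c$)
$l = -11424$ ($l = \left(96 + 24 \cdot 0\right) \left(-119\right) = \left(96 + 0\right) \left(-119\right) = 96 \left(-119\right) = -11424$)
$\frac{x}{l} = \frac{7223}{-11424} = 7223 \left(- \frac{1}{11424}\right) = - \frac{7223}{11424}$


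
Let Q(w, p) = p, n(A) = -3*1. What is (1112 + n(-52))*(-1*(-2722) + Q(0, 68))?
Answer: 3094110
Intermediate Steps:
n(A) = -3
(1112 + n(-52))*(-1*(-2722) + Q(0, 68)) = (1112 - 3)*(-1*(-2722) + 68) = 1109*(2722 + 68) = 1109*2790 = 3094110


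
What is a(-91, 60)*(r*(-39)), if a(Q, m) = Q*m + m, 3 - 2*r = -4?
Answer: 737100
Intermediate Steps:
r = 7/2 (r = 3/2 - ½*(-4) = 3/2 + 2 = 7/2 ≈ 3.5000)
a(Q, m) = m + Q*m
a(-91, 60)*(r*(-39)) = (60*(1 - 91))*((7/2)*(-39)) = (60*(-90))*(-273/2) = -5400*(-273/2) = 737100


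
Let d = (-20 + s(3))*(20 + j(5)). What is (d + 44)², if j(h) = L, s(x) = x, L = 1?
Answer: 97969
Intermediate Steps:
j(h) = 1
d = -357 (d = (-20 + 3)*(20 + 1) = -17*21 = -357)
(d + 44)² = (-357 + 44)² = (-313)² = 97969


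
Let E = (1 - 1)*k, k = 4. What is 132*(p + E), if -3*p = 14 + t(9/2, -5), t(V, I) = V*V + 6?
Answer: -1771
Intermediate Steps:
t(V, I) = 6 + V² (t(V, I) = V² + 6 = 6 + V²)
E = 0 (E = (1 - 1)*4 = 0*4 = 0)
p = -161/12 (p = -(14 + (6 + (9/2)²))/3 = -(14 + (6 + 81/4))/3 = -(14 + 105/4)/3 = -⅓*161/4 = -161/12 ≈ -13.417)
132*(p + E) = 132*(-161/12 + 0) = 132*(-161/12) = -1771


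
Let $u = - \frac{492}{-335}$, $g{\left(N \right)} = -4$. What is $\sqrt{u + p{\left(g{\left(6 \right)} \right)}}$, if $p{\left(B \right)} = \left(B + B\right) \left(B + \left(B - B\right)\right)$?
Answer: $\frac{2 \sqrt{939005}}{335} \approx 5.7852$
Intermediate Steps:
$p{\left(B \right)} = 2 B^{2}$ ($p{\left(B \right)} = 2 B \left(B + 0\right) = 2 B B = 2 B^{2}$)
$u = \frac{492}{335}$ ($u = \left(-492\right) \left(- \frac{1}{335}\right) = \frac{492}{335} \approx 1.4687$)
$\sqrt{u + p{\left(g{\left(6 \right)} \right)}} = \sqrt{\frac{492}{335} + 2 \left(-4\right)^{2}} = \sqrt{\frac{492}{335} + 2 \cdot 16} = \sqrt{\frac{492}{335} + 32} = \sqrt{\frac{11212}{335}} = \frac{2 \sqrt{939005}}{335}$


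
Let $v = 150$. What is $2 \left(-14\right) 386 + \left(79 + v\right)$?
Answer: $-10579$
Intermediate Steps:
$2 \left(-14\right) 386 + \left(79 + v\right) = 2 \left(-14\right) 386 + \left(79 + 150\right) = \left(-28\right) 386 + 229 = -10808 + 229 = -10579$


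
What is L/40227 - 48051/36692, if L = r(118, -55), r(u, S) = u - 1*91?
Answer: -643985631/492003028 ≈ -1.3089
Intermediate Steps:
r(u, S) = -91 + u (r(u, S) = u - 91 = -91 + u)
L = 27 (L = -91 + 118 = 27)
L/40227 - 48051/36692 = 27/40227 - 48051/36692 = 27*(1/40227) - 48051*1/36692 = 9/13409 - 48051/36692 = -643985631/492003028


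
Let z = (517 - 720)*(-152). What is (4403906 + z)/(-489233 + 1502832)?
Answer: 4434762/1013599 ≈ 4.3753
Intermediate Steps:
z = 30856 (z = -203*(-152) = 30856)
(4403906 + z)/(-489233 + 1502832) = (4403906 + 30856)/(-489233 + 1502832) = 4434762/1013599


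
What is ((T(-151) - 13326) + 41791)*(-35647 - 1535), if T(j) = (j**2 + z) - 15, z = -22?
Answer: -1904796678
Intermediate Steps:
T(j) = -37 + j**2 (T(j) = (j**2 - 22) - 15 = (-22 + j**2) - 15 = -37 + j**2)
((T(-151) - 13326) + 41791)*(-35647 - 1535) = (((-37 + (-151)**2) - 13326) + 41791)*(-35647 - 1535) = (((-37 + 22801) - 13326) + 41791)*(-37182) = ((22764 - 13326) + 41791)*(-37182) = (9438 + 41791)*(-37182) = 51229*(-37182) = -1904796678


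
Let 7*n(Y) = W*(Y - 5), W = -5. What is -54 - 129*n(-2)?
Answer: -699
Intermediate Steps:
n(Y) = 25/7 - 5*Y/7 (n(Y) = (-5*(Y - 5))/7 = (-5*(-5 + Y))/7 = (25 - 5*Y)/7 = 25/7 - 5*Y/7)
-54 - 129*n(-2) = -54 - 129*(25/7 - 5/7*(-2)) = -54 - 129*(25/7 + 10/7) = -54 - 129*5 = -54 - 645 = -699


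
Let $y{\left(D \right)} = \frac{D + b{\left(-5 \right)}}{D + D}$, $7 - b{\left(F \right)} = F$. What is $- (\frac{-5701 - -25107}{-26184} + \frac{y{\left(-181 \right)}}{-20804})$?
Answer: $\frac{18268992823}{24649120104} \approx 0.74116$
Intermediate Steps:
$b{\left(F \right)} = 7 - F$
$y{\left(D \right)} = \frac{12 + D}{2 D}$ ($y{\left(D \right)} = \frac{D + \left(7 - -5\right)}{D + D} = \frac{D + \left(7 + 5\right)}{2 D} = \left(D + 12\right) \frac{1}{2 D} = \left(12 + D\right) \frac{1}{2 D} = \frac{12 + D}{2 D}$)
$- (\frac{-5701 - -25107}{-26184} + \frac{y{\left(-181 \right)}}{-20804}) = - (\frac{-5701 - -25107}{-26184} + \frac{\frac{1}{2} \frac{1}{-181} \left(12 - 181\right)}{-20804}) = - (\left(-5701 + 25107\right) \left(- \frac{1}{26184}\right) + \frac{1}{2} \left(- \frac{1}{181}\right) \left(-169\right) \left(- \frac{1}{20804}\right)) = - (19406 \left(- \frac{1}{26184}\right) + \frac{169}{362} \left(- \frac{1}{20804}\right)) = - (- \frac{9703}{13092} - \frac{169}{7531048}) = \left(-1\right) \left(- \frac{18268992823}{24649120104}\right) = \frac{18268992823}{24649120104}$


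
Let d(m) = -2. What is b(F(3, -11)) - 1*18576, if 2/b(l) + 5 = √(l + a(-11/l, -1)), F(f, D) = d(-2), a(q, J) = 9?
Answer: -167189/9 - √7/9 ≈ -18577.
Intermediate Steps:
F(f, D) = -2
b(l) = 2/(-5 + √(9 + l)) (b(l) = 2/(-5 + √(l + 9)) = 2/(-5 + √(9 + l)))
b(F(3, -11)) - 1*18576 = 2/(-5 + √(9 - 2)) - 1*18576 = 2/(-5 + √7) - 18576 = -18576 + 2/(-5 + √7)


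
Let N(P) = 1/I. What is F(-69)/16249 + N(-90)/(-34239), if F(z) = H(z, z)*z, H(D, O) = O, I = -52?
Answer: 8476633957/28930174572 ≈ 0.29300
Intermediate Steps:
N(P) = -1/52 (N(P) = 1/(-52) = -1/52)
F(z) = z² (F(z) = z*z = z²)
F(-69)/16249 + N(-90)/(-34239) = (-69)²/16249 - 1/52/(-34239) = 4761*(1/16249) - 1/52*(-1/34239) = 4761/16249 + 1/1780428 = 8476633957/28930174572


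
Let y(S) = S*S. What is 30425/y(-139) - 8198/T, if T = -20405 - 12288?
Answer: 1153078083/631661453 ≈ 1.8255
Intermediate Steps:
T = -32693
y(S) = S²
30425/y(-139) - 8198/T = 30425/((-139)²) - 8198/(-32693) = 30425/19321 - 8198*(-1/32693) = 30425*(1/19321) + 8198/32693 = 30425/19321 + 8198/32693 = 1153078083/631661453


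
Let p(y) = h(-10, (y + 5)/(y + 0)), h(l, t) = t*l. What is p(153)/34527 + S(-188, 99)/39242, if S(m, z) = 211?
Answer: 1052632781/207301005702 ≈ 0.0050778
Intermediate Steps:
h(l, t) = l*t
p(y) = -10*(5 + y)/y (p(y) = -10*(y + 5)/(y + 0) = -10*(5 + y)/y)
p(153)/34527 + S(-188, 99)/39242 = (-10 - 50/153)/34527 + 211/39242 = (-10 - 50*1/153)*(1/34527) + 211*(1/39242) = (-10 - 50/153)*(1/34527) + 211/39242 = -1580/153*1/34527 + 211/39242 = -1580/5282631 + 211/39242 = 1052632781/207301005702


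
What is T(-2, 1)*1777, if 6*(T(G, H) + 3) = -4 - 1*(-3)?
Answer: -33763/6 ≈ -5627.2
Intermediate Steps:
T(G, H) = -19/6 (T(G, H) = -3 + (-4 - 1*(-3))/6 = -3 + (-4 + 3)/6 = -3 + (⅙)*(-1) = -3 - ⅙ = -19/6)
T(-2, 1)*1777 = -19/6*1777 = -33763/6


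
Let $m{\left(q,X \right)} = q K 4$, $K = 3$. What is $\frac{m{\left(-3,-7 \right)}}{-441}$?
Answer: $\frac{4}{49} \approx 0.081633$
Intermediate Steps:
$m{\left(q,X \right)} = 12 q$ ($m{\left(q,X \right)} = q 3 \cdot 4 = 3 q 4 = 12 q$)
$\frac{m{\left(-3,-7 \right)}}{-441} = \frac{12 \left(-3\right)}{-441} = \left(-36\right) \left(- \frac{1}{441}\right) = \frac{4}{49}$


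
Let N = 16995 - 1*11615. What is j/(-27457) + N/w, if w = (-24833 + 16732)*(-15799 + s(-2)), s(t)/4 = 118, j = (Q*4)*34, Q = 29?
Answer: -489555203828/3409171689339 ≈ -0.14360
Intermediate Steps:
j = 3944 (j = (29*4)*34 = 116*34 = 3944)
s(t) = 472 (s(t) = 4*118 = 472)
N = 5380 (N = 16995 - 11615 = 5380)
w = 124164027 (w = (-24833 + 16732)*(-15799 + 472) = -8101*(-15327) = 124164027)
j/(-27457) + N/w = 3944/(-27457) + 5380/124164027 = 3944*(-1/27457) + 5380*(1/124164027) = -3944/27457 + 5380/124164027 = -489555203828/3409171689339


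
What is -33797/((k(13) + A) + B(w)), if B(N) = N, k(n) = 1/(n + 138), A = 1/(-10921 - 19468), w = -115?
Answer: 155085611983/527674747 ≈ 293.90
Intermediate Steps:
A = -1/30389 (A = 1/(-30389) = -1/30389 ≈ -3.2907e-5)
k(n) = 1/(138 + n)
-33797/((k(13) + A) + B(w)) = -33797/((1/(138 + 13) - 1/30389) - 115) = -33797/((1/151 - 1/30389) - 115) = -33797/(30238/4588739 - 115) = -33797/(-527674747/4588739) = -33797*(-4588739/527674747) = 155085611983/527674747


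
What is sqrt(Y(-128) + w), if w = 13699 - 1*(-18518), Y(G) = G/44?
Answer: sqrt(3897905)/11 ≈ 179.48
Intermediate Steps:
Y(G) = G/44 (Y(G) = G*(1/44) = G/44)
w = 32217 (w = 13699 + 18518 = 32217)
sqrt(Y(-128) + w) = sqrt((1/44)*(-128) + 32217) = sqrt(-32/11 + 32217) = sqrt(354355/11) = sqrt(3897905)/11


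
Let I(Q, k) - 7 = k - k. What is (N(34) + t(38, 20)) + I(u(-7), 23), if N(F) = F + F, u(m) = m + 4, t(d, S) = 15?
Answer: 90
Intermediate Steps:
u(m) = 4 + m
N(F) = 2*F
I(Q, k) = 7 (I(Q, k) = 7 + (k - k) = 7 + 0 = 7)
(N(34) + t(38, 20)) + I(u(-7), 23) = (2*34 + 15) + 7 = (68 + 15) + 7 = 83 + 7 = 90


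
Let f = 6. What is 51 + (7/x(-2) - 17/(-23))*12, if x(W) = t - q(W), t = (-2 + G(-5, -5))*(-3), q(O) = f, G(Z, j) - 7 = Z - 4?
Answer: 1699/23 ≈ 73.870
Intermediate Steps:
G(Z, j) = 3 + Z (G(Z, j) = 7 + (Z - 4) = 7 + (-4 + Z) = 3 + Z)
q(O) = 6
t = 12 (t = (-2 + (3 - 5))*(-3) = (-2 - 2)*(-3) = -4*(-3) = 12)
x(W) = 6 (x(W) = 12 - 1*6 = 12 - 6 = 6)
51 + (7/x(-2) - 17/(-23))*12 = 51 + (7/6 - 17/(-23))*12 = 51 + (7*(⅙) - 17*(-1/23))*12 = 51 + (7/6 + 17/23)*12 = 51 + (263/138)*12 = 51 + 526/23 = 1699/23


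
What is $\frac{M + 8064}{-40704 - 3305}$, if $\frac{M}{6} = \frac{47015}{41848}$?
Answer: $- \frac{168872181}{920844316} \approx -0.18339$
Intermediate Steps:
$M = \frac{141045}{20924}$ ($M = 6 \cdot \frac{47015}{41848} = \frac{141045}{20924} \approx 6.7408$)
$\frac{M + 8064}{-40704 - 3305} = \frac{\frac{141045}{20924} + 8064}{-40704 - 3305} = \frac{168872181}{20924 \left(-44009\right)} = \frac{168872181}{20924} \left(- \frac{1}{44009}\right) = - \frac{168872181}{920844316}$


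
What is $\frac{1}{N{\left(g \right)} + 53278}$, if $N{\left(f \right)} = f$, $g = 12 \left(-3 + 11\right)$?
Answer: $\frac{1}{53374} \approx 1.8736 \cdot 10^{-5}$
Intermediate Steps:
$g = 96$ ($g = 12 \cdot 8 = 96$)
$\frac{1}{N{\left(g \right)} + 53278} = \frac{1}{96 + 53278} = \frac{1}{53374}$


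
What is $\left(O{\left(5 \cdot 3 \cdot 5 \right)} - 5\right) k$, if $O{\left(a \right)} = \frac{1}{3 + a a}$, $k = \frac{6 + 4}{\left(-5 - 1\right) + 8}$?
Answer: $- \frac{140695}{5628} \approx -24.999$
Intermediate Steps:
$k = 5$ ($k = \frac{10}{-6 + 8} = \frac{10}{2} = 10 \cdot \frac{1}{2} = 5$)
$O{\left(a \right)} = \frac{1}{3 + a^{2}}$
$\left(O{\left(5 \cdot 3 \cdot 5 \right)} - 5\right) k = \left(\frac{1}{3 + \left(5 \cdot 3 \cdot 5\right)^{2}} - 5\right) 5 = \left(\frac{1}{3 + \left(15 \cdot 5\right)^{2}} - 5\right) 5 = \left(\frac{1}{3 + 75^{2}} - 5\right) 5 = \left(\frac{1}{3 + 5625} - 5\right) 5 = \left(\frac{1}{5628} - 5\right) 5 = \left(- \frac{28139}{5628}\right) 5 = - \frac{140695}{5628}$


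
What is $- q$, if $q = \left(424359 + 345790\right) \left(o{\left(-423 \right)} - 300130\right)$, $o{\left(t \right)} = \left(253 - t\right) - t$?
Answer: $230298425619$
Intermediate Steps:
$o{\left(t \right)} = 253 - 2 t$
$q = -230298425619$ ($q = \left(424359 + 345790\right) \left(\left(253 - -846\right) - 300130\right) = 770149 \left(\left(253 + 846\right) - 300130\right) = 770149 \left(1099 - 300130\right) = 770149 \left(-299031\right) = -230298425619$)
$- q = \left(-1\right) \left(-230298425619\right) = 230298425619$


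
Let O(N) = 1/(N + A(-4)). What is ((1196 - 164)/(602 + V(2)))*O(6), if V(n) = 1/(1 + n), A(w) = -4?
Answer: 1548/1807 ≈ 0.85667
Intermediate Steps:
O(N) = 1/(-4 + N) (O(N) = 1/(N - 4) = 1/(-4 + N))
((1196 - 164)/(602 + V(2)))*O(6) = ((1196 - 164)/(602 + 1/(1 + 2)))/(-4 + 6) = (1032/(602 + 1/3))/2 = (1032/(602 + 1/3))*(1/2) = (1032/(1807/3))*(1/2) = (1032*(3/1807))*(1/2) = (3096/1807)*(1/2) = 1548/1807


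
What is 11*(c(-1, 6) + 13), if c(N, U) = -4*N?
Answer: 187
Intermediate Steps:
11*(c(-1, 6) + 13) = 11*(-4*(-1) + 13) = 11*(4 + 13) = 11*17 = 187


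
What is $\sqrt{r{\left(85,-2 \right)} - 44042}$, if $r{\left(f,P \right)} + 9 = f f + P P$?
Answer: $19 i \sqrt{102} \approx 191.89 i$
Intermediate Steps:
$r{\left(f,P \right)} = -9 + P^{2} + f^{2}$ ($r{\left(f,P \right)} = -9 + \left(f f + P P\right) = -9 + \left(f^{2} + P^{2}\right) = -9 + \left(P^{2} + f^{2}\right) = -9 + P^{2} + f^{2}$)
$\sqrt{r{\left(85,-2 \right)} - 44042} = \sqrt{\left(-9 + \left(-2\right)^{2} + 85^{2}\right) - 44042} = \sqrt{\left(-9 + 4 + 7225\right) - 44042} = \sqrt{7220 - 44042} = \sqrt{-36822} = 19 i \sqrt{102}$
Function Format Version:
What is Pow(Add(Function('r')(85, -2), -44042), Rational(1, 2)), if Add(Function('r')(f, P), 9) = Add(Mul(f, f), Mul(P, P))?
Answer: Mul(19, I, Pow(102, Rational(1, 2))) ≈ Mul(191.89, I)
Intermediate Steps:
Function('r')(f, P) = Add(-9, Pow(P, 2), Pow(f, 2)) (Function('r')(f, P) = Add(-9, Add(Mul(f, f), Mul(P, P))) = Add(-9, Add(Pow(f, 2), Pow(P, 2))) = Add(-9, Add(Pow(P, 2), Pow(f, 2))) = Add(-9, Pow(P, 2), Pow(f, 2)))
Pow(Add(Function('r')(85, -2), -44042), Rational(1, 2)) = Pow(Add(Add(-9, Pow(-2, 2), Pow(85, 2)), -44042), Rational(1, 2)) = Pow(Add(Add(-9, 4, 7225), -44042), Rational(1, 2)) = Pow(Add(7220, -44042), Rational(1, 2)) = Pow(-36822, Rational(1, 2)) = Mul(19, I, Pow(102, Rational(1, 2)))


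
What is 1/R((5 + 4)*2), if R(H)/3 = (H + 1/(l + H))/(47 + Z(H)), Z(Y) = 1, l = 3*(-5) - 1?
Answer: 32/37 ≈ 0.86486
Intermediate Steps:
l = -16 (l = -15 - 1 = -16)
R(H) = H/16 + 1/(16*(-16 + H)) (R(H) = 3*((H + 1/(-16 + H))/(47 + 1)) = 3*((H + 1/(-16 + H))/48) = 3*((H + 1/(-16 + H))*(1/48)) = 3*(H/48 + 1/(48*(-16 + H))) = H/16 + 1/(16*(-16 + H)))
1/R((5 + 4)*2) = 1/((1 + ((5 + 4)*2)² - 16*(5 + 4)*2)/(16*(-16 + (5 + 4)*2))) = 1/((1 + (9*2)² - 144*2)/(16*(-16 + 9*2))) = 1/((1 + 18² - 16*18)/(16*(-16 + 18))) = 1/((1/16)*(1 + 324 - 288)/2) = 1/((1/16)*(½)*37) = 1/(37/32) = 32/37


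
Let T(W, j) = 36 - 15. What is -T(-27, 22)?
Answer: -21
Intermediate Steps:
T(W, j) = 21
-T(-27, 22) = -1*21 = -21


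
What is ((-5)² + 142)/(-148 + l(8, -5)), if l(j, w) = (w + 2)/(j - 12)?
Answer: -668/589 ≈ -1.1341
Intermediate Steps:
l(j, w) = (2 + w)/(-12 + j)
((-5)² + 142)/(-148 + l(8, -5)) = ((-5)² + 142)/(-148 + (2 - 5)/(-12 + 8)) = (25 + 142)/(-148 - 3/(-4)) = 167/(-148 - ¼*(-3)) = 167/(-148 + ¾) = 167/(-589/4) = 167*(-4/589) = -668/589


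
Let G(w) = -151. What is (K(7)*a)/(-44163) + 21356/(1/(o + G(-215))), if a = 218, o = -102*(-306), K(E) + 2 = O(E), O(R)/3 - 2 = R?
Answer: 29295027709258/44163 ≈ 6.6334e+8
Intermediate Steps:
O(R) = 6 + 3*R
K(E) = 4 + 3*E (K(E) = -2 + (6 + 3*E) = 4 + 3*E)
o = 31212
(K(7)*a)/(-44163) + 21356/(1/(o + G(-215))) = ((4 + 3*7)*218)/(-44163) + 21356/(1/(31212 - 151)) = ((4 + 21)*218)*(-1/44163) + 21356/(1/31061) = (25*218)*(-1/44163) + 21356/(1/31061) = 5450*(-1/44163) + 21356*31061 = -5450/44163 + 663338716 = 29295027709258/44163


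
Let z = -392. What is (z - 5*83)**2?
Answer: 651249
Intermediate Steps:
(z - 5*83)**2 = (-392 - 5*83)**2 = (-392 - 415)**2 = (-807)**2 = 651249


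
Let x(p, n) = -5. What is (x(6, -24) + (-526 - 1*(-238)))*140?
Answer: -41020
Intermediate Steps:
(x(6, -24) + (-526 - 1*(-238)))*140 = (-5 + (-526 - 1*(-238)))*140 = (-5 + (-526 + 238))*140 = (-5 - 288)*140 = -293*140 = -41020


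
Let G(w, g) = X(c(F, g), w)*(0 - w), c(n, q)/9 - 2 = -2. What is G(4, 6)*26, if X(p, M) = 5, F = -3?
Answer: -520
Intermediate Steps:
c(n, q) = 0 (c(n, q) = 18 + 9*(-2) = 18 - 18 = 0)
G(w, g) = -5*w (G(w, g) = 5*(0 - w) = 5*(-w) = -5*w)
G(4, 6)*26 = -5*4*26 = -20*26 = -520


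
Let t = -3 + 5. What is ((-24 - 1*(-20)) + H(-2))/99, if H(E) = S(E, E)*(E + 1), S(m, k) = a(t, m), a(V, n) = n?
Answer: -2/99 ≈ -0.020202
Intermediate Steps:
t = 2
S(m, k) = m
H(E) = E*(1 + E) (H(E) = E*(E + 1) = E*(1 + E))
((-24 - 1*(-20)) + H(-2))/99 = ((-24 - 1*(-20)) - 2*(1 - 2))/99 = ((-24 + 20) - 2*(-1))*(1/99) = (-4 + 2)*(1/99) = -2*1/99 = -2/99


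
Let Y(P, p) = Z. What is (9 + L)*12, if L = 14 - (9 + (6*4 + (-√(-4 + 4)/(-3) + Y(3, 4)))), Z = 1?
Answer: -132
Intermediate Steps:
Y(P, p) = 1
L = -20 (L = 14 - (9 + (6*4 + (-√(-4 + 4)/(-3) + 1))) = 14 - (9 + (24 + (-√0*(-1)/3 + 1))) = 14 - (9 + (24 + (-0*(-1)/3 + 1))) = 14 - (9 + (24 + (-1*0 + 1))) = 14 - (9 + (24 + (0 + 1))) = 14 - (9 + (24 + 1)) = 14 - (9 + 25) = 14 - 1*34 = 14 - 34 = -20)
(9 + L)*12 = (9 - 20)*12 = -11*12 = -132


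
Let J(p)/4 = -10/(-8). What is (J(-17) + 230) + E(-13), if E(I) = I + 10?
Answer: 232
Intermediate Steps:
E(I) = 10 + I
J(p) = 5 (J(p) = 4*(-10/(-8)) = 4*(-10*(-1/8)) = 4*(5/4) = 5)
(J(-17) + 230) + E(-13) = (5 + 230) + (10 - 13) = 235 - 3 = 232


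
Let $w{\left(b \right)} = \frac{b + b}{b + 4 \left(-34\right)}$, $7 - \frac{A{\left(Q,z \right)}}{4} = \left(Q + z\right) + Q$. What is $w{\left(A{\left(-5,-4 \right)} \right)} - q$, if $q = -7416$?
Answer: $\frac{96366}{13} \approx 7412.8$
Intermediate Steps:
$A{\left(Q,z \right)} = 28 - 8 Q - 4 z$ ($A{\left(Q,z \right)} = 28 - 4 \left(\left(Q + z\right) + Q\right) = 28 - 4 \left(z + 2 Q\right) = 28 - \left(4 z + 8 Q\right) = 28 - 8 Q - 4 z$)
$w{\left(b \right)} = \frac{2 b}{-136 + b}$ ($w{\left(b \right)} = \frac{2 b}{b - 136} = \frac{2 b}{-136 + b}$)
$w{\left(A{\left(-5,-4 \right)} \right)} - q = \frac{2 \left(28 - -40 - -16\right)}{-136 - -84} - -7416 = \frac{2 \left(28 + 40 + 16\right)}{-136 + \left(28 + 40 + 16\right)} + 7416 = 2 \cdot 84 \frac{1}{-136 + 84} + 7416 = 2 \cdot 84 \frac{1}{-52} + 7416 = 2 \cdot 84 \left(- \frac{1}{52}\right) + 7416 = - \frac{42}{13} + 7416 = \frac{96366}{13}$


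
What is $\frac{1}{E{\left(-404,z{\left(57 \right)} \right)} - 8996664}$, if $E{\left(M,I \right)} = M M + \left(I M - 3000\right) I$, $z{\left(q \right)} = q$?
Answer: $- \frac{1}{10317044} \approx -9.6927 \cdot 10^{-8}$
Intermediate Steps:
$E{\left(M,I \right)} = M^{2} + I \left(-3000 + I M\right)$ ($E{\left(M,I \right)} = M^{2} + \left(-3000 + I M\right) I = M^{2} + I \left(-3000 + I M\right)$)
$\frac{1}{E{\left(-404,z{\left(57 \right)} \right)} - 8996664} = \frac{1}{\left(\left(-404\right)^{2} - 171000 - 404 \cdot 57^{2}\right) - 8996664} = \frac{1}{\left(163216 - 171000 - 1312596\right) - 8996664} = \frac{1}{-1320380 - 8996664} = \frac{1}{-10317044} = - \frac{1}{10317044}$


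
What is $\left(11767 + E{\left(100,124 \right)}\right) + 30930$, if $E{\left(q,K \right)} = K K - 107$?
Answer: $57966$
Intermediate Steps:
$E{\left(q,K \right)} = -107 + K^{2}$ ($E{\left(q,K \right)} = K^{2} - 107 = -107 + K^{2}$)
$\left(11767 + E{\left(100,124 \right)}\right) + 30930 = \left(11767 - \left(107 - 124^{2}\right)\right) + 30930 = \left(11767 + \left(-107 + 15376\right)\right) + 30930 = \left(11767 + 15269\right) + 30930 = 27036 + 30930 = 57966$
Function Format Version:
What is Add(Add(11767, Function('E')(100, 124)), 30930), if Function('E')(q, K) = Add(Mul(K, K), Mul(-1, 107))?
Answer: 57966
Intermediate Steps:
Function('E')(q, K) = Add(-107, Pow(K, 2)) (Function('E')(q, K) = Add(Pow(K, 2), -107) = Add(-107, Pow(K, 2)))
Add(Add(11767, Function('E')(100, 124)), 30930) = Add(Add(11767, Add(-107, Pow(124, 2))), 30930) = Add(Add(11767, Add(-107, 15376)), 30930) = Add(Add(11767, 15269), 30930) = Add(27036, 30930) = 57966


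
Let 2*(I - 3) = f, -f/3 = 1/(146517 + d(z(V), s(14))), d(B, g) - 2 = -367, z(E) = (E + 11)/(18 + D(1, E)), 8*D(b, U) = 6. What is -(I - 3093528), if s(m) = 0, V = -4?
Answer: 904249731603/292304 ≈ 3.0935e+6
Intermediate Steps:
D(b, U) = 3/4 (D(b, U) = (1/8)*6 = 3/4)
z(E) = 44/75 + 4*E/75 (z(E) = (E + 11)/(18 + 3/4) = (11 + E)/(75/4) = (11 + E)*(4/75) = 44/75 + 4*E/75)
d(B, g) = -365 (d(B, g) = 2 - 367 = -365)
f = -3/146152 (f = -3/(146517 - 365) = -3/146152 ≈ -2.0527e-5)
I = 876909/292304 (I = 3 + (1/2)*(-3/146152) = 3 - 3/292304 = 876909/292304 ≈ 3.0000)
-(I - 3093528) = -(876909/292304 - 3093528) = -1*(-904249731603/292304) = 904249731603/292304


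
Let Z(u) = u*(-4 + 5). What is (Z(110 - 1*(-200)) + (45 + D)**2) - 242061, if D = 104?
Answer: -219550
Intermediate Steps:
Z(u) = u (Z(u) = u*1 = u)
(Z(110 - 1*(-200)) + (45 + D)**2) - 242061 = ((110 - 1*(-200)) + (45 + 104)**2) - 242061 = ((110 + 200) + 149**2) - 242061 = (310 + 22201) - 242061 = 22511 - 242061 = -219550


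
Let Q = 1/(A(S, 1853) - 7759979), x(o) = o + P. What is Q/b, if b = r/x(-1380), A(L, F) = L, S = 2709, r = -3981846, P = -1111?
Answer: -2491/30888254520420 ≈ -8.0645e-11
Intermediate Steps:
x(o) = -1111 + o (x(o) = o - 1111 = -1111 + o)
b = 3981846/2491 (b = -3981846/(-1111 - 1380) = -3981846/(-2491) = -3981846*(-1/2491) = 3981846/2491 ≈ 1598.5)
Q = -1/7757270 (Q = 1/(2709 - 7759979) = 1/(-7757270) = -1/7757270 ≈ -1.2891e-7)
Q/b = -1/(7757270*3981846/2491) = -1/7757270*2491/3981846 = -2491/30888254520420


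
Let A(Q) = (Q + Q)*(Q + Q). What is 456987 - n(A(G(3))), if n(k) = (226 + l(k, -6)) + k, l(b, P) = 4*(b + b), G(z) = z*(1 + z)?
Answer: 451577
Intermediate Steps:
A(Q) = 4*Q**2 (A(Q) = (2*Q)*(2*Q) = 4*Q**2)
l(b, P) = 8*b (l(b, P) = 4*(2*b) = 8*b)
n(k) = 226 + 9*k (n(k) = (226 + 8*k) + k = 226 + 9*k)
456987 - n(A(G(3))) = 456987 - (226 + 9*(4*(3*(1 + 3))**2)) = 456987 - (226 + 9*(4*(3*4)**2)) = 456987 - (226 + 9*(4*12**2)) = 456987 - (226 + 9*(4*144)) = 456987 - (226 + 9*576) = 456987 - (226 + 5184) = 456987 - 1*5410 = 456987 - 5410 = 451577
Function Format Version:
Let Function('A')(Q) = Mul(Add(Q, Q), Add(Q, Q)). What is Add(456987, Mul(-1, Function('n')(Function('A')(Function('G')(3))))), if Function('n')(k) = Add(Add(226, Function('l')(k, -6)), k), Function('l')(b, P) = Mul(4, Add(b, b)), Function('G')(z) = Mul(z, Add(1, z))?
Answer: 451577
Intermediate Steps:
Function('A')(Q) = Mul(4, Pow(Q, 2)) (Function('A')(Q) = Mul(Mul(2, Q), Mul(2, Q)) = Mul(4, Pow(Q, 2)))
Function('l')(b, P) = Mul(8, b) (Function('l')(b, P) = Mul(4, Mul(2, b)) = Mul(8, b))
Function('n')(k) = Add(226, Mul(9, k)) (Function('n')(k) = Add(Add(226, Mul(8, k)), k) = Add(226, Mul(9, k)))
Add(456987, Mul(-1, Function('n')(Function('A')(Function('G')(3))))) = Add(456987, Mul(-1, Add(226, Mul(9, Mul(4, Pow(Mul(3, Add(1, 3)), 2)))))) = Add(456987, Mul(-1, Add(226, Mul(9, Mul(4, Pow(Mul(3, 4), 2)))))) = Add(456987, Mul(-1, Add(226, Mul(9, Mul(4, Pow(12, 2)))))) = Add(456987, Mul(-1, Add(226, Mul(9, Mul(4, 144))))) = Add(456987, Mul(-1, Add(226, Mul(9, 576)))) = Add(456987, Mul(-1, Add(226, 5184))) = Add(456987, Mul(-1, 5410)) = Add(456987, -5410) = 451577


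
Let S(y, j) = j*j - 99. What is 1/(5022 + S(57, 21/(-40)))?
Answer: 1600/7877241 ≈ 0.00020312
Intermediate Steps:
S(y, j) = -99 + j**2 (S(y, j) = j**2 - 99 = -99 + j**2)
1/(5022 + S(57, 21/(-40))) = 1/(5022 + (-99 + (21/(-40))**2)) = 1/(5022 + (-99 + (21*(-1/40))**2)) = 1/(5022 + (-99 + (-21/40)**2)) = 1/(5022 + (-99 + 441/1600)) = 1/(5022 - 157959/1600) = 1/(7877241/1600) = 1600/7877241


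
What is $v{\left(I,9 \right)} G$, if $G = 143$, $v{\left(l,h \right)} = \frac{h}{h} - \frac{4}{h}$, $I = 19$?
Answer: $\frac{715}{9} \approx 79.444$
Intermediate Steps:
$v{\left(l,h \right)} = 1 - \frac{4}{h}$
$v{\left(I,9 \right)} G = \frac{-4 + 9}{9} \cdot 143 = \frac{1}{9} \cdot 5 \cdot 143 = \frac{5}{9} \cdot 143 = \frac{715}{9}$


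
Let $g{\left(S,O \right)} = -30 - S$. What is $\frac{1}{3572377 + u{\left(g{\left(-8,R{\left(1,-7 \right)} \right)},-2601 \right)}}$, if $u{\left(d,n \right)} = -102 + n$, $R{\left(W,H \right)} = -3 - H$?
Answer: $\frac{1}{3569674} \approx 2.8014 \cdot 10^{-7}$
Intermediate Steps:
$\frac{1}{3572377 + u{\left(g{\left(-8,R{\left(1,-7 \right)} \right)},-2601 \right)}} = \frac{1}{3572377 - 2703} = \frac{1}{3569674}$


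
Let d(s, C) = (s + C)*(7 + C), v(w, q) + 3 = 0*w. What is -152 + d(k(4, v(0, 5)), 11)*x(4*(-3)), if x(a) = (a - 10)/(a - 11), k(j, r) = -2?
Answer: 68/23 ≈ 2.9565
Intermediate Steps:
v(w, q) = -3 (v(w, q) = -3 + 0*w = -3 + 0 = -3)
d(s, C) = (7 + C)*(C + s) (d(s, C) = (C + s)*(7 + C) = (7 + C)*(C + s))
x(a) = (-10 + a)/(-11 + a)
-152 + d(k(4, v(0, 5)), 11)*x(4*(-3)) = -152 + (11**2 + 7*11 + 7*(-2) + 11*(-2))*((-10 + 4*(-3))/(-11 + 4*(-3))) = -152 + (121 + 77 - 14 - 22)*((-10 - 12)/(-11 - 12)) = -152 + 162*(-22/(-23)) = -152 + 162*(-1/23*(-22)) = -152 + 162*(22/23) = -152 + 3564/23 = 68/23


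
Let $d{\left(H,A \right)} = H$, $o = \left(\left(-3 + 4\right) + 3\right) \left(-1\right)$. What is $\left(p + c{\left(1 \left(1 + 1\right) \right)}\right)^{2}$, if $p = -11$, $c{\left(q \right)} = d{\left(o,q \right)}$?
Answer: $225$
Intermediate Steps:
$o = -4$ ($o = \left(1 + 3\right) \left(-1\right) = 4 \left(-1\right) = -4$)
$c{\left(q \right)} = -4$
$\left(p + c{\left(1 \left(1 + 1\right) \right)}\right)^{2} = \left(-11 - 4\right)^{2} = \left(-15\right)^{2} = 225$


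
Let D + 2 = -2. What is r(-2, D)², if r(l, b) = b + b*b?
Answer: 144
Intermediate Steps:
D = -4 (D = -2 - 2 = -4)
r(l, b) = b + b²
r(-2, D)² = (-4*(1 - 4))² = (-4*(-3))² = 12² = 144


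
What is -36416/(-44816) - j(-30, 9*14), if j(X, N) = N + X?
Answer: -266620/2801 ≈ -95.187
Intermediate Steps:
-36416/(-44816) - j(-30, 9*14) = -36416/(-44816) - (9*14 - 30) = -36416*(-1/44816) - (126 - 30) = 2276/2801 - 1*96 = 2276/2801 - 96 = -266620/2801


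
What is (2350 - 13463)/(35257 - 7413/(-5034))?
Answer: -18647614/59163717 ≈ -0.31519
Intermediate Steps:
(2350 - 13463)/(35257 - 7413/(-5034)) = -11113/(35257 - 7413*(-1/5034)) = -11113/(35257 + 2471/1678) = -11113/59163717/1678 = -11113*1678/59163717 = -18647614/59163717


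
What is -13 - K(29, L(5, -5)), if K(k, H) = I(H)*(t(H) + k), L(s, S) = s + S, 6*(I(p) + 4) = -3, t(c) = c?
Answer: 235/2 ≈ 117.50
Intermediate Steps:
I(p) = -9/2 (I(p) = -4 + (⅙)*(-3) = -4 - ½ = -9/2)
L(s, S) = S + s
K(k, H) = -9*H/2 - 9*k/2 (K(k, H) = -9*(H + k)/2 = -9*H/2 - 9*k/2)
-13 - K(29, L(5, -5)) = -13 - (-9*(-5 + 5)/2 - 9/2*29) = -13 - (-9/2*0 - 261/2) = -13 - (0 - 261/2) = -13 - 1*(-261/2) = -13 + 261/2 = 235/2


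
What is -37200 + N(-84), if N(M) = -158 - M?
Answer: -37274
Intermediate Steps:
-37200 + N(-84) = -37200 + (-158 - 1*(-84)) = -37200 + (-158 + 84) = -37200 - 74 = -37274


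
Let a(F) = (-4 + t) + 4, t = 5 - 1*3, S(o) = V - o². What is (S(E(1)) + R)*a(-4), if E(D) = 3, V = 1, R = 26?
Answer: 36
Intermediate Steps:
S(o) = 1 - o²
t = 2 (t = 5 - 3 = 2)
a(F) = 2 (a(F) = (-4 + 2) + 4 = -2 + 4 = 2)
(S(E(1)) + R)*a(-4) = ((1 - 1*3²) + 26)*2 = ((1 - 1*9) + 26)*2 = ((1 - 9) + 26)*2 = (-8 + 26)*2 = 18*2 = 36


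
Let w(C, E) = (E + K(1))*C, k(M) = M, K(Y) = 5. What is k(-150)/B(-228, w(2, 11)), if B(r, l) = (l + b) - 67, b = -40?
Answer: 2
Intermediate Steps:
w(C, E) = C*(5 + E) (w(C, E) = (E + 5)*C = (5 + E)*C = C*(5 + E))
B(r, l) = -107 + l (B(r, l) = (l - 40) - 67 = (-40 + l) - 67 = -107 + l)
k(-150)/B(-228, w(2, 11)) = -150/(-107 + 2*(5 + 11)) = -150/(-107 + 2*16) = -150/(-107 + 32) = -150/(-75) = -150*(-1/75) = 2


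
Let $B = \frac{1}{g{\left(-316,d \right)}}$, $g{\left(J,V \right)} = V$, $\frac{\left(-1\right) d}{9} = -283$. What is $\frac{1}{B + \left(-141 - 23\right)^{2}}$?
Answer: $\frac{2547}{68504113} \approx 3.718 \cdot 10^{-5}$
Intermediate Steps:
$d = 2547$ ($d = \left(-9\right) \left(-283\right) = 2547$)
$B = \frac{1}{2547} \approx 0.00039262$
$\frac{1}{B + \left(-141 - 23\right)^{2}} = \frac{1}{\frac{1}{2547} + \left(-141 - 23\right)^{2}} = \frac{1}{\frac{1}{2547} + \left(-164\right)^{2}} = \frac{1}{\frac{1}{2547} + 26896} = \frac{1}{\frac{68504113}{2547}} = \frac{2547}{68504113}$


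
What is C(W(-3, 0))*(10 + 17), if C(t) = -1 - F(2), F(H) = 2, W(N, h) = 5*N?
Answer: -81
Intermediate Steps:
C(t) = -3 (C(t) = -1 - 1*2 = -1 - 2 = -3)
C(W(-3, 0))*(10 + 17) = -3*(10 + 17) = -3*27 = -81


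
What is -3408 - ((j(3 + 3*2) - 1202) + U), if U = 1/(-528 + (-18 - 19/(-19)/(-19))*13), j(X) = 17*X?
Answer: -34184250/14491 ≈ -2359.0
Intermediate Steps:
U = -19/14491 (U = 1/(-528 + (-18 - 19*(-1/19)*(-1/19))*13) = 1/(-528 + (-18 + 1*(-1/19))*13) = 1/(-528 + (-18 - 1/19)*13) = 1/(-528 - 343/19*13) = 1/(-528 - 4459/19) = 1/(-14491/19) = -19/14491 ≈ -0.0013112)
-3408 - ((j(3 + 3*2) - 1202) + U) = -3408 - ((17*(3 + 3*2) - 1202) - 19/14491) = -3408 - ((17*(3 + 6) - 1202) - 19/14491) = -3408 - ((17*9 - 1202) - 19/14491) = -3408 - ((153 - 1202) - 19/14491) = -3408 - (-1049 - 19/14491) = -3408 - 1*(-15201078/14491) = -3408 + 15201078/14491 = -34184250/14491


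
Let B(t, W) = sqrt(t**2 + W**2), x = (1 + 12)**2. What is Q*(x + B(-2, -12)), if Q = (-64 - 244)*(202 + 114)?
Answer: -16448432 - 194656*sqrt(37) ≈ -1.7632e+7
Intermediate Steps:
x = 169 (x = 13**2 = 169)
B(t, W) = sqrt(W**2 + t**2)
Q = -97328 (Q = -308*316 = -97328)
Q*(x + B(-2, -12)) = -97328*(169 + sqrt((-12)**2 + (-2)**2)) = -97328*(169 + sqrt(144 + 4)) = -97328*(169 + sqrt(148)) = -97328*(169 + 2*sqrt(37)) = -16448432 - 194656*sqrt(37)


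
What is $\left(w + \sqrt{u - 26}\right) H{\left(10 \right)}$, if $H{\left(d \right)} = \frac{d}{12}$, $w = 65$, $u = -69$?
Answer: $\frac{325}{6} + \frac{5 i \sqrt{95}}{6} \approx 54.167 + 8.1223 i$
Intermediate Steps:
$H{\left(d \right)} = \frac{d}{12}$ ($H{\left(d \right)} = d \frac{1}{12} = \frac{d}{12}$)
$\left(w + \sqrt{u - 26}\right) H{\left(10 \right)} = \left(65 + \sqrt{-69 - 26}\right) \frac{1}{12} \cdot 10 = \left(65 + \sqrt{-95}\right) \frac{5}{6} = \left(65 + i \sqrt{95}\right) \frac{5}{6} = \frac{325}{6} + \frac{5 i \sqrt{95}}{6}$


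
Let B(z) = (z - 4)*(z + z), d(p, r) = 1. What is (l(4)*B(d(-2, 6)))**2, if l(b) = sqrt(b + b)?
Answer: 288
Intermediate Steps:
l(b) = sqrt(2)*sqrt(b) (l(b) = sqrt(2*b) = sqrt(2)*sqrt(b))
B(z) = 2*z*(-4 + z) (B(z) = (-4 + z)*(2*z) = 2*z*(-4 + z))
(l(4)*B(d(-2, 6)))**2 = ((sqrt(2)*sqrt(4))*(2*1*(-4 + 1)))**2 = ((sqrt(2)*2)*(2*1*(-3)))**2 = ((2*sqrt(2))*(-6))**2 = (-12*sqrt(2))**2 = 288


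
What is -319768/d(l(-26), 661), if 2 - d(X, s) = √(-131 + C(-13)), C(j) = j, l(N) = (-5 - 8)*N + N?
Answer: -159884/37 - 959304*I/37 ≈ -4321.2 - 25927.0*I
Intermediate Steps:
l(N) = -12*N (l(N) = -13*N + N = -12*N)
d(X, s) = 2 - 12*I (d(X, s) = 2 - √(-131 - 13) = 2 - √(-144) = 2 - 12*I)
-319768/d(l(-26), 661) = -319768*(2 + 12*I)/148 = -79942*(2 + 12*I)/37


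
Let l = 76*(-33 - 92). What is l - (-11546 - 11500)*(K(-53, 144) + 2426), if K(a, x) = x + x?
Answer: 62537344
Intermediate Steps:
K(a, x) = 2*x
l = -9500 (l = 76*(-125) = -9500)
l - (-11546 - 11500)*(K(-53, 144) + 2426) = -9500 - (-11546 - 11500)*(2*144 + 2426) = -9500 - (-23046)*(288 + 2426) = -9500 - (-23046)*2714 = -9500 - 1*(-62546844) = -9500 + 62546844 = 62537344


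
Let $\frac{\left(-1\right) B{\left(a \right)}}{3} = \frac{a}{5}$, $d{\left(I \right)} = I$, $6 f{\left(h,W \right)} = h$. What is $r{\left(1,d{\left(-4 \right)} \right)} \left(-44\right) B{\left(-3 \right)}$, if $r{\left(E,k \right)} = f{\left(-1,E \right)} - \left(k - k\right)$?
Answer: $\frac{66}{5} \approx 13.2$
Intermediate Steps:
$f{\left(h,W \right)} = \frac{h}{6}$
$B{\left(a \right)} = - \frac{3 a}{5}$ ($B{\left(a \right)} = - 3 \frac{a}{5} = - \frac{3 a}{5}$)
$r{\left(E,k \right)} = - \frac{1}{6}$ ($r{\left(E,k \right)} = \frac{1}{6} \left(-1\right) - \left(k - k\right) = - \frac{1}{6} - 0 = - \frac{1}{6} + 0 = - \frac{1}{6}$)
$r{\left(1,d{\left(-4 \right)} \right)} \left(-44\right) B{\left(-3 \right)} = \left(- \frac{1}{6}\right) \left(-44\right) \left(\left(- \frac{3}{5}\right) \left(-3\right)\right) = \frac{22}{3} \cdot \frac{9}{5} = \frac{66}{5}$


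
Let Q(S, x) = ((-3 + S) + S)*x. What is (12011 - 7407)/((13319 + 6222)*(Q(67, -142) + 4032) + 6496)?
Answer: -2302/142352937 ≈ -1.6171e-5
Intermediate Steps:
Q(S, x) = x*(-3 + 2*S) (Q(S, x) = (-3 + 2*S)*x = x*(-3 + 2*S))
(12011 - 7407)/((13319 + 6222)*(Q(67, -142) + 4032) + 6496) = (12011 - 7407)/((13319 + 6222)*(-142*(-3 + 2*67) + 4032) + 6496) = 4604/(19541*(-142*(-3 + 134) + 4032) + 6496) = 4604/(19541*(-142*131 + 4032) + 6496) = 4604/(19541*(-18602 + 4032) + 6496) = 4604/(19541*(-14570) + 6496) = 4604/(-284712370 + 6496) = 4604/(-284705874) = 4604*(-1/284705874) = -2302/142352937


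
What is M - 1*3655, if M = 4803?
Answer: 1148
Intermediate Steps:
M - 1*3655 = 4803 - 1*3655 = 4803 - 3655 = 1148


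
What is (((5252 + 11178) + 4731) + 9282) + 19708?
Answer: 50151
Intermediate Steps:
(((5252 + 11178) + 4731) + 9282) + 19708 = ((16430 + 4731) + 9282) + 19708 = (21161 + 9282) + 19708 = 30443 + 19708 = 50151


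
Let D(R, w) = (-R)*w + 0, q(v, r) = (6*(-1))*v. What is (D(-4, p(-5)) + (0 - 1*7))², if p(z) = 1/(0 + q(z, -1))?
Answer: 10609/225 ≈ 47.151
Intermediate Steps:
q(v, r) = -6*v
p(z) = -1/(6*z) (p(z) = 1/(0 - 6*z) = 1/(-6*z) = -1/(6*z))
D(R, w) = -R*w (D(R, w) = -R*w + 0 = -R*w)
(D(-4, p(-5)) + (0 - 1*7))² = (-1*(-4)*(-⅙/(-5)) + (0 - 1*7))² = (-1*(-4)*(-⅙*(-⅕)) + (0 - 7))² = (-1*(-4)*1/30 - 7)² = (2/15 - 7)² = (-103/15)² = 10609/225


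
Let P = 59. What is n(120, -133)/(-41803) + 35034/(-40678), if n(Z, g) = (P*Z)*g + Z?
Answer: 18417312129/850231217 ≈ 21.662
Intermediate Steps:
n(Z, g) = Z + 59*Z*g (n(Z, g) = (59*Z)*g + Z = 59*Z*g + Z = Z + 59*Z*g)
n(120, -133)/(-41803) + 35034/(-40678) = (120*(1 + 59*(-133)))/(-41803) + 35034/(-40678) = (120*(1 - 7847))*(-1/41803) + 35034*(-1/40678) = (120*(-7846))*(-1/41803) - 17517/20339 = -941520*(-1/41803) - 17517/20339 = 941520/41803 - 17517/20339 = 18417312129/850231217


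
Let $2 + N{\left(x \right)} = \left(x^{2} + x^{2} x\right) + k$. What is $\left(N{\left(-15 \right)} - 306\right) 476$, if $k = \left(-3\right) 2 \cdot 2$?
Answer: $-1651720$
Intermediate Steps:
$k = -12$ ($k = \left(-6\right) 2 = -12$)
$N{\left(x \right)} = -14 + x^{2} + x^{3}$ ($N{\left(x \right)} = -2 - \left(12 - x^{2} - x^{2} x\right) = -2 - \left(12 - x^{2} - x^{3}\right) = -2 + \left(-12 + x^{2} + x^{3}\right) = -14 + x^{2} + x^{3}$)
$\left(N{\left(-15 \right)} - 306\right) 476 = \left(\left(-14 + \left(-15\right)^{2} + \left(-15\right)^{3}\right) - 306\right) 476 = \left(\left(-14 + 225 - 3375\right) - 306\right) 476 = \left(-3164 - 306\right) 476 = \left(-3470\right) 476 = -1651720$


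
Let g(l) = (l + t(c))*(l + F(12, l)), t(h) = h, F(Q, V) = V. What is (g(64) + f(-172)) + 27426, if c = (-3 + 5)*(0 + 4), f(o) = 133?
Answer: 36775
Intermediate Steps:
c = 8 (c = 2*4 = 8)
g(l) = 2*l*(8 + l) (g(l) = (l + 8)*(l + l) = (8 + l)*(2*l) = 2*l*(8 + l))
(g(64) + f(-172)) + 27426 = (2*64*(8 + 64) + 133) + 27426 = (2*64*72 + 133) + 27426 = (9216 + 133) + 27426 = 9349 + 27426 = 36775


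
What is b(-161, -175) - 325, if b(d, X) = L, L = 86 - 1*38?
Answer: -277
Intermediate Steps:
L = 48 (L = 86 - 38 = 48)
b(d, X) = 48
b(-161, -175) - 325 = 48 - 325 = -277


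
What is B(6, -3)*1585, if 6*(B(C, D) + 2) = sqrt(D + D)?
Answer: -3170 + 1585*I*sqrt(6)/6 ≈ -3170.0 + 647.07*I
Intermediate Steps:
B(C, D) = -2 + sqrt(2)*sqrt(D)/6 (B(C, D) = -2 + sqrt(D + D)/6 = -2 + sqrt(2*D)/6 = -2 + (sqrt(2)*sqrt(D))/6 = -2 + sqrt(2)*sqrt(D)/6)
B(6, -3)*1585 = (-2 + sqrt(2)*sqrt(-3)/6)*1585 = (-2 + sqrt(2)*(I*sqrt(3))/6)*1585 = (-2 + I*sqrt(6)/6)*1585 = -3170 + 1585*I*sqrt(6)/6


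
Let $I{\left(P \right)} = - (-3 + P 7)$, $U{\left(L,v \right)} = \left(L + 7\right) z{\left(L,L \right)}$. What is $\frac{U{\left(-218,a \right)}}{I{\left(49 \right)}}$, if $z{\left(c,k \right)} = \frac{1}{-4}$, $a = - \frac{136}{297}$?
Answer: $- \frac{211}{1360} \approx -0.15515$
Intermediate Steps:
$a = - \frac{136}{297}$ ($a = \left(-136\right) \frac{1}{297} = - \frac{136}{297} \approx -0.45791$)
$z{\left(c,k \right)} = - \frac{1}{4}$
$U{\left(L,v \right)} = - \frac{7}{4} - \frac{L}{4}$ ($U{\left(L,v \right)} = \left(L + 7\right) \left(- \frac{1}{4}\right) = \left(7 + L\right) \left(- \frac{1}{4}\right) = - \frac{7}{4} - \frac{L}{4}$)
$I{\left(P \right)} = 3 - 7 P$ ($I{\left(P \right)} = - (-3 + 7 P) = 3 - 7 P$)
$\frac{U{\left(-218,a \right)}}{I{\left(49 \right)}} = \frac{- \frac{7}{4} - - \frac{109}{2}}{3 - 343} = \frac{- \frac{7}{4} + \frac{109}{2}}{3 - 343} = \frac{211}{4 \left(-340\right)} = \frac{211}{4} \left(- \frac{1}{340}\right) = - \frac{211}{1360}$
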